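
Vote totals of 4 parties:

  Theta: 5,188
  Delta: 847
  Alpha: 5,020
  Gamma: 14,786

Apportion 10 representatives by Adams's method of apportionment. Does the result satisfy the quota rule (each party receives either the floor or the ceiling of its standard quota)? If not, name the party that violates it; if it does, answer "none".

Standard quotas: Theta 2.008, Delta 0.328, Alpha 1.943, Gamma 5.722.
Adams allocation: Theta 2, Delta 1, Alpha 2, Gamma 5.
Every allocation lies between the lower and upper quota.

none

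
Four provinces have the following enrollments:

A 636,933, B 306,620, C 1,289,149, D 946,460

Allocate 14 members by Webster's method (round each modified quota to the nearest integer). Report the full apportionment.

A 3, B 1, C 6, D 4

Standard divisor 3179162/14 ≈ 227083; standard quotas: A 2.805, B 1.350, C 5.677, D 4.168.
Rounding to the nearest integer gives A 3, B 1, C 6, D 4 — total 14, matching the house size, so no adjustment is needed.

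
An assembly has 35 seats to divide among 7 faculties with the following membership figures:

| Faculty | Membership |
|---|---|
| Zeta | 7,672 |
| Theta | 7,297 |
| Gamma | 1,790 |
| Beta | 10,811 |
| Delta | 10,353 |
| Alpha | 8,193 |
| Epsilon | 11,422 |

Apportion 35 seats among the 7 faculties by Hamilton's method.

Zeta 5, Theta 4, Gamma 1, Beta 7, Delta 6, Alpha 5, Epsilon 7

The standard divisor is 57538/35 ≈ 1643.943.
Standard quotas: Zeta 4.6668, Theta 4.4387, Gamma 1.0888, Beta 6.5763, Delta 6.2977, Alpha 4.9837, Epsilon 6.9479.
Lower quotas: Zeta 4, Theta 4, Gamma 1, Beta 6, Delta 6, Alpha 4, Epsilon 6 (sum 31, leaving 4 seats).
Remainders in descending order: Alpha 0.9837, Epsilon 0.9479, Zeta 0.6668, Beta 0.5763, Theta 0.4387, Delta 0.2977, Gamma 0.0888.
The surplus seats go to Alpha, Epsilon, Zeta, Beta.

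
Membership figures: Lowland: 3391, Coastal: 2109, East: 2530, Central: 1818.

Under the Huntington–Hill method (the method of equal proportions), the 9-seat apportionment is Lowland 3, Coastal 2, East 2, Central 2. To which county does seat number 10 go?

Priority for the next seat is population ÷ (√(s·(s+1))).
Priorities: Lowland 978.897, Coastal 860.996, East 1032.868, Central 742.195.
Highest priority: East.

East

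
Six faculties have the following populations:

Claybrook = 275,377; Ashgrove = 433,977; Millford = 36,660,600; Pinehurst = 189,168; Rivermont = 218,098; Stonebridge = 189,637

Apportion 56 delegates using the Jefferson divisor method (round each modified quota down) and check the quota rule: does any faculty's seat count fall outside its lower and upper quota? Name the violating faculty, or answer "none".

Standard quotas: Claybrook 0.406, Ashgrove 0.640, Millford 54.073, Pinehurst 0.279, Rivermont 0.322, Stonebridge 0.280.
Jefferson allocation: Claybrook 0, Ashgrove 0, Millford 56, Pinehurst 0, Rivermont 0, Stonebridge 0.
Millford has quota 54.073 (lower 54, upper 55) but receives 56 — outside the quota interval.

Millford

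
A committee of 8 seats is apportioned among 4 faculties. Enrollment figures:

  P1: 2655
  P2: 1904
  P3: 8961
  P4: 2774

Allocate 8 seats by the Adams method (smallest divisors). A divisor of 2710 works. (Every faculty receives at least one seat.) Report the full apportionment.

With modified divisor 2710: modified quotas P1 0.980, P2 0.703, P3 3.307, P4 1.024.
Rounding up: P1 1, P2 1, P3 4, P4 2 (total 8).

P1 1, P2 1, P3 4, P4 2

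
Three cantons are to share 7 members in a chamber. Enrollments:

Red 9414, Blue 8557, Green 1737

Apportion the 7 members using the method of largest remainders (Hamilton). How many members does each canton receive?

Red=3, Blue=3, Green=1

The standard divisor is 19708/7 ≈ 2815.429.
Standard quotas: Red 3.3437, Blue 3.0393, Green 0.6170.
Lower quotas: Red 3, Blue 3, Green 0 (sum 6, leaving 1 seat).
Remainders in descending order: Green 0.6170, Red 0.3437, Blue 0.0393.
The surplus seat goes to Green.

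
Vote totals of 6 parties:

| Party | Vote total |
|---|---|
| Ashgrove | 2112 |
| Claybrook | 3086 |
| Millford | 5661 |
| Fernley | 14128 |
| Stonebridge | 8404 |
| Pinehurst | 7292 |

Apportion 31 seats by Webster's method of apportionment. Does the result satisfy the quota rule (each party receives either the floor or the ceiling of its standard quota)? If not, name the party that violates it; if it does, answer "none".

Standard quotas: Ashgrove 1.609, Claybrook 2.351, Millford 4.314, Fernley 10.765, Stonebridge 6.404, Pinehurst 5.556.
Webster allocation: Ashgrove 2, Claybrook 2, Millford 4, Fernley 11, Stonebridge 6, Pinehurst 6.
Every allocation lies between the lower and upper quota.

none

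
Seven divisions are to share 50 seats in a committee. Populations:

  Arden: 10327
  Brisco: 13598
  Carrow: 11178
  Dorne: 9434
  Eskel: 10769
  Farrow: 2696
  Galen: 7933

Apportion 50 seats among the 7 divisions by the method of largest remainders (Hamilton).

The standard divisor is 65935/50 ≈ 1318.7.
Standard quotas: Arden 7.8312, Brisco 10.3117, Carrow 8.4765, Dorne 7.1540, Eskel 8.1664, Farrow 2.0444, Galen 6.0158.
Lower quotas: Arden 7, Brisco 10, Carrow 8, Dorne 7, Eskel 8, Farrow 2, Galen 6 (sum 48, leaving 2 seats).
Remainders in descending order: Arden 0.8312, Carrow 0.4765, Brisco 0.3117, Eskel 0.1664, Dorne 0.1540, Farrow 0.0444, Galen 0.0158.
Largest remainders: Arden, Carrow receive the extra seats.

Arden 8, Brisco 10, Carrow 9, Dorne 7, Eskel 8, Farrow 2, Galen 6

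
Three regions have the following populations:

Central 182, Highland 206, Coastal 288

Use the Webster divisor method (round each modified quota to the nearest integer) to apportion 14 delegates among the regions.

Central 4, Highland 4, Coastal 6

Standard divisor 676/14 ≈ 48.286; standard quotas: Central 3.769, Highland 4.266, Coastal 5.964.
Rounding to the nearest integer gives Central 4, Highland 4, Coastal 6 — total 14, matching the house size, so no adjustment is needed.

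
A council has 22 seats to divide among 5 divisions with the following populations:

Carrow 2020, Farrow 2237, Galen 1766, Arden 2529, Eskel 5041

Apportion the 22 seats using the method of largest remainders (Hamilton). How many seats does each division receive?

Carrow 3; Farrow 4; Galen 3; Arden 4; Eskel 8

Standard divisor: 13593 ÷ 22 ≈ 617.864.
Standard quotas: Carrow 3.2693, Farrow 3.6205, Galen 2.8582, Arden 4.0931, Eskel 8.1588.
Lower quotas: Carrow 3, Farrow 3, Galen 2, Arden 4, Eskel 8 (sum 20, leaving 2 seats).
Remainders in descending order: Galen 0.8582, Farrow 0.6205, Carrow 0.2693, Eskel 0.1588, Arden 0.0931.
Largest remainders: Galen, Farrow receive the extra seats.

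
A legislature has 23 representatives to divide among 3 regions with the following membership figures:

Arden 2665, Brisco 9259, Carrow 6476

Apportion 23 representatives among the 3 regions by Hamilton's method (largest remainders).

Arden 3; Brisco 12; Carrow 8

Standard divisor: 18400 ÷ 23 = 800.
Standard quotas: Arden 3.3312, Brisco 11.5738, Carrow 8.0950.
Lower quotas: Arden 3, Brisco 11, Carrow 8 (sum 22, leaving 1 seat).
Remainders in descending order: Brisco 0.5737, Arden 0.3312, Carrow 0.0950.
Largest remainder: Brisco receives the extra seat.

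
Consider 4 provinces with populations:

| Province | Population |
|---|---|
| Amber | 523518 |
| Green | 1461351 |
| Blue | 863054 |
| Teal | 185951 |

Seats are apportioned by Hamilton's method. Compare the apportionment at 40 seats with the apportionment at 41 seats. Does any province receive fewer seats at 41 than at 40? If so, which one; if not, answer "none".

At 40 seats: Amber 7, Green 19, Blue 11, Teal 3.
At 41 seats: Amber 7, Green 20, Blue 12, Teal 2.
Teal drops from 3 to 2.

Teal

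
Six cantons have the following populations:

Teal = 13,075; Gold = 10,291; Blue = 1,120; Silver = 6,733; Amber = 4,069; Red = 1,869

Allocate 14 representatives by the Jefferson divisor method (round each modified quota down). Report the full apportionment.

Standard divisor 37157/14 ≈ 2654.071; standard quotas: Teal 4.926, Gold 3.877, Blue 0.422, Silver 2.537, Amber 1.533, Red 0.704.
Rounding down gives 4, 3, 0, 2, 1, 0 = 10 seats, so the divisor must be adjusted.
With modified divisor 2100: modified quotas Teal 6.226, Gold 4.900, Blue 0.533, Silver 3.206, Amber 1.938, Red 0.890.
Rounding down: Teal 6, Gold 4, Blue 0, Silver 3, Amber 1, Red 0 (total 14).

Teal=6, Gold=4, Blue=0, Silver=3, Amber=1, Red=0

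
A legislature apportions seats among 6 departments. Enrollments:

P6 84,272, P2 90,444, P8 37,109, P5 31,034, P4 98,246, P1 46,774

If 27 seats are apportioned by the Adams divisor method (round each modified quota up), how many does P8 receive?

Standard divisor 387879/27 ≈ 14365.889; standard quotas: P6 5.866, P2 6.296, P8 2.583, P5 2.160, P4 6.839, P1 3.256.
Rounding up gives 6, 7, 3, 3, 7, 4 = 30 seats, so the divisor must be adjusted.
With modified divisor 16000: modified quotas P6 5.267, P2 5.653, P8 2.319, P5 1.940, P4 6.140, P1 2.923.
Rounding up: P6 6, P2 6, P8 3, P5 2, P4 7, P1 3 (total 27).
P8 receives 3.

3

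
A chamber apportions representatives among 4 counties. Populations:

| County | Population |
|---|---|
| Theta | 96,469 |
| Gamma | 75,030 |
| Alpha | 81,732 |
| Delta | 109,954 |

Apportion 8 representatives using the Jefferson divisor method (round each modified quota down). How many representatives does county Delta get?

2

Standard divisor 363185/8 ≈ 45398.125; standard quotas: Theta 2.125, Gamma 1.653, Alpha 1.800, Delta 2.422.
Rounding down gives 2, 1, 1, 2 = 6 seats, so the divisor must be adjusted.
With modified divisor 37100: modified quotas Theta 2.600, Gamma 2.022, Alpha 2.203, Delta 2.964.
Rounding down: Theta 2, Gamma 2, Alpha 2, Delta 2 (total 8).
Delta receives 2.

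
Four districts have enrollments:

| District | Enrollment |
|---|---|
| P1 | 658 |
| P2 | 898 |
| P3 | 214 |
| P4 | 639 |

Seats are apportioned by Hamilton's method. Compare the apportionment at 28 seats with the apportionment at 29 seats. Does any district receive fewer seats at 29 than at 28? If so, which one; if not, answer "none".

P3

At 28 seats: P1 8, P2 10, P3 3, P4 7.
At 29 seats: P1 8, P2 11, P3 2, P4 8.
P3 drops from 3 to 2.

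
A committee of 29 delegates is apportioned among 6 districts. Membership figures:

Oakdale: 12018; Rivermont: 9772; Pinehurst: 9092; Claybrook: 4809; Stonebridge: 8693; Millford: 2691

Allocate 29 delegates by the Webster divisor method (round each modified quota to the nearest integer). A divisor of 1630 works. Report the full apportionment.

Oakdale 7, Rivermont 6, Pinehurst 6, Claybrook 3, Stonebridge 5, Millford 2

With modified divisor 1630: modified quotas Oakdale 7.373, Rivermont 5.995, Pinehurst 5.578, Claybrook 2.950, Stonebridge 5.333, Millford 1.651.
Rounding to the nearest integer: Oakdale 7, Rivermont 6, Pinehurst 6, Claybrook 3, Stonebridge 5, Millford 2 (total 29).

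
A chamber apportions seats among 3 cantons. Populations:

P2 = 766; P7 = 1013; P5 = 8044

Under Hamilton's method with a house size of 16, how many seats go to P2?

1

Standard divisor: 9823 ÷ 16 ≈ 613.938.
Standard quotas: P2 1.2477, P7 1.6500, P5 13.1023.
Lower quotas: P2 1, P7 1, P5 13 (sum 15, leaving 1 seat).
Remainders in descending order: P7 0.6500, P2 0.2477, P5 0.1023.
The surplus seat goes to P7.
P2 receives 1.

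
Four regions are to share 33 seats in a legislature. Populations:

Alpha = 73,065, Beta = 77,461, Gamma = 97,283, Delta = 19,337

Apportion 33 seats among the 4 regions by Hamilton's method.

Total 267146; standard divisor 267146/33 ≈ 8095.333.
Standard quotas: Alpha 9.0256, Beta 9.5686, Gamma 12.0172, Delta 2.3887.
Lower quotas: Alpha 9, Beta 9, Gamma 12, Delta 2 (sum 32, leaving 1 seat).
Remainders in descending order: Beta 0.5686, Delta 0.3887, Alpha 0.0256, Gamma 0.0172.
Largest remainder: Beta receives the extra seat.

Alpha=9, Beta=10, Gamma=12, Delta=2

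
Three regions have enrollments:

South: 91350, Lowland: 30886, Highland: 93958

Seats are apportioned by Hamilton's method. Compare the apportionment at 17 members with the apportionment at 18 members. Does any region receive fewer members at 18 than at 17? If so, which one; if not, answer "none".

Lowland

At 17 seats: South 7, Lowland 3, Highland 7.
At 18 seats: South 8, Lowland 2, Highland 8.
Lowland drops from 3 to 2.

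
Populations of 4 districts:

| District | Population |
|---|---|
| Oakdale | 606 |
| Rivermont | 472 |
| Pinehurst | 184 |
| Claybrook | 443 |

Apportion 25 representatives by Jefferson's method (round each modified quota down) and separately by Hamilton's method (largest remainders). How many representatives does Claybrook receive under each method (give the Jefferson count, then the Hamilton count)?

7 and 6

Jefferson: Oakdale 9, Rivermont 7, Pinehurst 2, Claybrook 7.
Hamilton: Oakdale 9, Rivermont 7, Pinehurst 3, Claybrook 6.
Claybrook gets 7 under Jefferson and 6 under Hamilton.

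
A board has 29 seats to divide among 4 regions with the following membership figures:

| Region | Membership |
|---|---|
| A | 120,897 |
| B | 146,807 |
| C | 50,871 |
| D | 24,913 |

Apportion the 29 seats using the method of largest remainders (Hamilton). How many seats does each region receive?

A 10, B 13, C 4, D 2

Standard divisor: 343488 ÷ 29 ≈ 11844.414.
Standard quotas: A 10.2071, B 12.3946, C 4.2949, D 2.1034.
Lower quotas: A 10, B 12, C 4, D 2 (sum 28, leaving 1 seat).
Remainders in descending order: B 0.3946, C 0.2949, A 0.2071, D 0.1034.
Largest remainder: B receives the extra seat.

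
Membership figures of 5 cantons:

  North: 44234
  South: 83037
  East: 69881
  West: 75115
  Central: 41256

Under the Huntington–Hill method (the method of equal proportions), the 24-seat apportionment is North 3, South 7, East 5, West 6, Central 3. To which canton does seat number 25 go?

North

Priority for the next seat is population ÷ (√(s·(s+1))).
Priorities: North 12769.256, South 11096.286, East 12758.467, West 11590.496, Central 11909.581.
Highest priority: North.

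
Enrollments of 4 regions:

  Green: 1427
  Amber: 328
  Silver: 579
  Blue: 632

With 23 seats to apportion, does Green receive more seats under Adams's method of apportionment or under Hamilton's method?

Hamilton

Adams: Green 10, Amber 3, Silver 5, Blue 5.
Hamilton: Green 11, Amber 3, Silver 4, Blue 5.
Green gets 10 under Adams and 11 under Hamilton.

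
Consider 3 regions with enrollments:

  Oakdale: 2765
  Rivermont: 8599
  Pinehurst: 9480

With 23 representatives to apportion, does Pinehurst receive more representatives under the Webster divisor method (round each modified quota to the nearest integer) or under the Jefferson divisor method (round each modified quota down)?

Jefferson

Webster: Oakdale 3, Rivermont 10, Pinehurst 10.
Jefferson: Oakdale 3, Rivermont 9, Pinehurst 11.
Pinehurst gets 10 under Webster and 11 under Jefferson.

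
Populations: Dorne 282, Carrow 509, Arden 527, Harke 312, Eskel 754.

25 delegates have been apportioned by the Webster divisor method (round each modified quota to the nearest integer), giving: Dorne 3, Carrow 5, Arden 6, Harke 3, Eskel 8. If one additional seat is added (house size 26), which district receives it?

Carrow

Priority for the next seat is population ÷ (current seats + 0.5).
Priorities: Dorne 80.571, Carrow 92.545, Arden 81.077, Harke 89.143, Eskel 88.706.
Highest priority: Carrow.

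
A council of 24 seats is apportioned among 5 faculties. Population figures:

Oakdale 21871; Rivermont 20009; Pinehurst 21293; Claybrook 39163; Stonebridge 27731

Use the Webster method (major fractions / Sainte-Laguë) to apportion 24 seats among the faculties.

Oakdale 4, Rivermont 4, Pinehurst 4, Claybrook 7, Stonebridge 5

Standard divisor 130067/24 ≈ 5419.458; standard quotas: Oakdale 4.036, Rivermont 3.692, Pinehurst 3.929, Claybrook 7.226, Stonebridge 5.117.
Rounding to the nearest integer gives Oakdale 4, Rivermont 4, Pinehurst 4, Claybrook 7, Stonebridge 5 — total 24, matching the house size, so no adjustment is needed.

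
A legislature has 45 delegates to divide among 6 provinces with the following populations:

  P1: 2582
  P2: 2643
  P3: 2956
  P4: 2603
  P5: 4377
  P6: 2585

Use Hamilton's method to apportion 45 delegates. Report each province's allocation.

P1: 6, P2: 7, P3: 7, P4: 7, P5: 11, P6: 7

Total 17746; standard divisor 17746/45 ≈ 394.356.
Standard quotas: P1 6.547, P2 6.702, P3 7.496, P4 6.601, P5 11.099, P6 6.555.
Lower quotas: P1 6, P2 6, P3 7, P4 6, P5 11, P6 6 (sum 42, leaving 3 seats).
Remainders in descending order: P2 0.702, P4 0.601, P6 0.555, P1 0.547, P3 0.496, P5 0.099.
The surplus seats go to P2, P4, P6.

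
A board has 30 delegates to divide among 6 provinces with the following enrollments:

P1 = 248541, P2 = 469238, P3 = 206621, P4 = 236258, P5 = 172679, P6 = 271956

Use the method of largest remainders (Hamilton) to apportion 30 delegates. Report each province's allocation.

P1: 5; P2: 9; P3: 4; P4: 4; P5: 3; P6: 5

The standard divisor is 1605293/30 ≈ 53509.767.
Standard quotas: P1 4.6448, P2 8.7692, P3 3.8614, P4 4.4152, P5 3.2271, P6 5.0824.
Lower quotas: P1 4, P2 8, P3 3, P4 4, P5 3, P6 5 (sum 27, leaving 3 seats).
Remainders in descending order: P3 0.8614, P2 0.7692, P1 0.6448, P4 0.4152, P5 0.2271, P6 0.0824.
Largest remainders: P3, P2, P1 receive the extra seats.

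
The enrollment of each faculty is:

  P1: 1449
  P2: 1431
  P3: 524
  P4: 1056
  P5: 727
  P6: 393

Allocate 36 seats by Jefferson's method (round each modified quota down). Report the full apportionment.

Standard divisor 5580/36 ≈ 155; standard quotas: P1 9.348, P2 9.232, P3 3.381, P4 6.813, P5 4.690, P6 2.535.
Rounding down gives 9, 9, 3, 6, 4, 2 = 33 seats, so the divisor must be adjusted.
With modified divisor 144: modified quotas P1 10.062, P2 9.938, P3 3.639, P4 7.333, P5 5.049, P6 2.729.
Rounding down: P1 10, P2 9, P3 3, P4 7, P5 5, P6 2 (total 36).

P1=10, P2=9, P3=3, P4=7, P5=5, P6=2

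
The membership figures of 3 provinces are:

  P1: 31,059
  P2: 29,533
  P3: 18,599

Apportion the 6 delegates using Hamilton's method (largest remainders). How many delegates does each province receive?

Total 79191; standard divisor 79191/6 ≈ 13198.5.
Standard quotas: P1 2.3532, P2 2.2376, P3 1.4092.
Lower quotas: P1 2, P2 2, P3 1 (sum 5, leaving 1 seat).
Remainders in descending order: P3 0.4092, P1 0.3532, P2 0.2376.
Largest remainder: P3 receives the extra seat.

P1 2, P2 2, P3 2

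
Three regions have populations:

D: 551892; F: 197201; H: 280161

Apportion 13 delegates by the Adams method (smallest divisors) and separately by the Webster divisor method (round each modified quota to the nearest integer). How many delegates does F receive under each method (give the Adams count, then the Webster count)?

3 and 2

Adams: D 6, F 3, H 4.
Webster: D 7, F 2, H 4.
F gets 3 under Adams and 2 under Webster.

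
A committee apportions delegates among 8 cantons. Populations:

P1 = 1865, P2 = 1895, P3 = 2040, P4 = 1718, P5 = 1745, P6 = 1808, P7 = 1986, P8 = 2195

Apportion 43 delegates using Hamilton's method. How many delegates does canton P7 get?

Total 15252; standard divisor 15252/43 ≈ 354.698.
Standard quotas: P1 5.258, P2 5.343, P3 5.751, P4 4.844, P5 4.920, P6 5.097, P7 5.599, P8 6.188.
Lower quotas: P1 5, P2 5, P3 5, P4 4, P5 4, P6 5, P7 5, P8 6 (sum 39, leaving 4 seats).
Remainders in descending order: P5 0.920, P4 0.844, P3 0.751, P7 0.599, P2 0.343, P1 0.258, P8 0.188, P6 0.097.
The surplus seats go to P5, P4, P3, P7.
P7 receives 6.

6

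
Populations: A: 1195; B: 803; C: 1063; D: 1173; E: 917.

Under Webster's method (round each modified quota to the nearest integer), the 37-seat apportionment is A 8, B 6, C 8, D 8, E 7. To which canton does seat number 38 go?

Priority for the next seat is population ÷ (current seats + 0.5).
Priorities: A 140.588, B 123.538, C 125.059, D 138.000, E 122.267.
Highest priority: A.

A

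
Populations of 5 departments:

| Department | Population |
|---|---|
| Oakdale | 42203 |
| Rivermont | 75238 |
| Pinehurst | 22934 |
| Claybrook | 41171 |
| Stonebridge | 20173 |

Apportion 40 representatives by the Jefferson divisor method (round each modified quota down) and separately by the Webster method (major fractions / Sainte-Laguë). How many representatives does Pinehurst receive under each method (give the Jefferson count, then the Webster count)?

4 and 5

Jefferson: Oakdale 8, Rivermont 16, Pinehurst 4, Claybrook 8, Stonebridge 4.
Webster: Oakdale 8, Rivermont 15, Pinehurst 5, Claybrook 8, Stonebridge 4.
Pinehurst gets 4 under Jefferson and 5 under Webster.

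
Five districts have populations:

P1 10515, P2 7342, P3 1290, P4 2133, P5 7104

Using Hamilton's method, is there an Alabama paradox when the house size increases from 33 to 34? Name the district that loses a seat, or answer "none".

P3

At 33 seats: P1 12, P2 9, P3 2, P4 2, P5 8.
At 34 seats: P1 13, P2 9, P3 1, P4 3, P5 8.
P3 drops from 2 to 1.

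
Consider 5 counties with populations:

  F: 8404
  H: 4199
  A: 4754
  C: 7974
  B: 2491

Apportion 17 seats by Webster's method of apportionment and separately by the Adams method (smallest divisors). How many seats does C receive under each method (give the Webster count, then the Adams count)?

5 and 4

Webster: F 5, H 3, A 3, C 5, B 1.
Adams: F 5, H 3, A 3, C 4, B 2.
C gets 5 under Webster and 4 under Adams.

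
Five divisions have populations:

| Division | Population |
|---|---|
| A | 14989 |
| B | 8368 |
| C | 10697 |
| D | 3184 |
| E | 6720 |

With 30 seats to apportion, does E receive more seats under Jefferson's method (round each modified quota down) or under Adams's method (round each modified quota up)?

Adams

Jefferson: A 11, B 6, C 7, D 2, E 4.
Adams: A 10, B 6, C 7, D 2, E 5.
E gets 4 under Jefferson and 5 under Adams.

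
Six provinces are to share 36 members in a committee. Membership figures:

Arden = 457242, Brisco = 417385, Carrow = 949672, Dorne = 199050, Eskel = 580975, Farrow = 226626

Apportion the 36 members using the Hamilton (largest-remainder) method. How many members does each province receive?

Arden=6; Brisco=5; Carrow=12; Dorne=3; Eskel=7; Farrow=3

Standard divisor: 2830950 ÷ 36 ≈ 78637.5.
Standard quotas: Arden 5.8146, Brisco 5.3077, Carrow 12.0766, Dorne 2.5312, Eskel 7.3880, Farrow 2.8819.
Lower quotas: Arden 5, Brisco 5, Carrow 12, Dorne 2, Eskel 7, Farrow 2 (sum 33, leaving 3 seats).
Remainders in descending order: Farrow 0.8819, Arden 0.8146, Dorne 0.5312, Eskel 0.3880, Brisco 0.3077, Carrow 0.0766.
The surplus seats go to Farrow, Arden, Dorne.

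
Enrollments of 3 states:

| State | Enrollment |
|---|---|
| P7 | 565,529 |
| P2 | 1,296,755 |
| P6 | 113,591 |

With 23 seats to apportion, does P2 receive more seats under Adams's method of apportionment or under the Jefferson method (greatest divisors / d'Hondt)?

Adams: P7 7, P2 14, P6 2.
Jefferson: P7 6, P2 16, P6 1.
P2 gets 14 under Adams and 16 under Jefferson.

Jefferson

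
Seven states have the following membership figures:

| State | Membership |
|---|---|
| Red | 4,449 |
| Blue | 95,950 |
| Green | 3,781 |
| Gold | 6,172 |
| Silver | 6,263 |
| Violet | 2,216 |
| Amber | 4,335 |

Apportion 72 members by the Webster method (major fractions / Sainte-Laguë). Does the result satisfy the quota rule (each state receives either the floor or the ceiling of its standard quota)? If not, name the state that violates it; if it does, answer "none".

Blue

Standard quotas: Red 2.601, Blue 56.090, Green 2.210, Gold 3.608, Silver 3.661, Violet 1.295, Amber 2.534.
Webster allocation: Red 3, Blue 55, Green 2, Gold 4, Silver 4, Violet 1, Amber 3.
Blue has quota 56.090 (lower 56, upper 57) but receives 55 — outside the quota interval.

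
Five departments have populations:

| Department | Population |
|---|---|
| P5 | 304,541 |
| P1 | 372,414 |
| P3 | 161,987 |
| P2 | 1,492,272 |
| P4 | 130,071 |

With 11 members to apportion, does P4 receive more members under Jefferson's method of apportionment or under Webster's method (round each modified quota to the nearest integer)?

Webster

Jefferson: P5 1, P1 2, P3 0, P2 8, P4 0.
Webster: P5 1, P1 2, P3 1, P2 6, P4 1.
P4 gets 0 under Jefferson and 1 under Webster.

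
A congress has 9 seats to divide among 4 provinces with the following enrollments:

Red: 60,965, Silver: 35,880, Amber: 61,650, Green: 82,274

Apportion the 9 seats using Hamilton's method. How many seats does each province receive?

Red 2, Silver 2, Amber 2, Green 3

Standard divisor: 240769 ÷ 9 ≈ 26752.111.
Standard quotas: Red 2.2789, Silver 1.3412, Amber 2.3045, Green 3.0754.
Lower quotas: Red 2, Silver 1, Amber 2, Green 3 (sum 8, leaving 1 seat).
Remainders in descending order: Silver 0.3412, Amber 0.3045, Red 0.2789, Green 0.0754.
The surplus seat goes to Silver.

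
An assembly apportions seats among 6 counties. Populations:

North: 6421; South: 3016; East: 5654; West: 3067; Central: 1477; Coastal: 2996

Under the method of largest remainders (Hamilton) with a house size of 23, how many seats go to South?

Standard divisor: 22631 ÷ 23 ≈ 983.957.
Standard quotas: North 6.5257, South 3.0652, East 5.7462, West 3.1170, Central 1.5011, Coastal 3.0448.
Lower quotas: North 6, South 3, East 5, West 3, Central 1, Coastal 3 (sum 21, leaving 2 seats).
Remainders in descending order: East 0.7462, North 0.5257, Central 0.5011, West 0.1170, South 0.0652, Coastal 0.0448.
The surplus seats go to East, North.
South receives 3.

3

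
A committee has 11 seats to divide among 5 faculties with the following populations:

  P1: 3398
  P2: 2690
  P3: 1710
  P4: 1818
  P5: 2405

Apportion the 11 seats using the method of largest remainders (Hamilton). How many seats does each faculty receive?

P1: 3, P2: 2, P3: 2, P4: 2, P5: 2

Standard divisor: 12021 ÷ 11 ≈ 1092.818.
Standard quotas: P1 3.109, P2 2.462, P3 1.565, P4 1.664, P5 2.201.
Lower quotas: P1 3, P2 2, P3 1, P4 1, P5 2 (sum 9, leaving 2 seats).
Remainders in descending order: P4 0.664, P3 0.565, P2 0.462, P5 0.201, P1 0.109.
The surplus seats go to P4, P3.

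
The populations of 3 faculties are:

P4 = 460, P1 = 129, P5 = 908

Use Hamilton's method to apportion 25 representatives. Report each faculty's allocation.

Standard divisor: 1497 ÷ 25 ≈ 59.88.
Standard quotas: P4 7.682, P1 2.154, P5 15.164.
Lower quotas: P4 7, P1 2, P5 15 (sum 24, leaving 1 seat).
Remainders in descending order: P4 0.682, P5 0.164, P1 0.154.
The surplus seat goes to P4.

P4 8; P1 2; P5 15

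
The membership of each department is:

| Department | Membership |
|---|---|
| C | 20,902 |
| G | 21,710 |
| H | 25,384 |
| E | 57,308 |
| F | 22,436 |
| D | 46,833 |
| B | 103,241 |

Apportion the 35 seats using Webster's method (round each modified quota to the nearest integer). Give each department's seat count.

Standard divisor 297814/35 ≈ 8508.971; standard quotas: C 2.456, G 2.551, H 2.983, E 6.735, F 2.637, D 5.504, B 12.133.
Rounding to the nearest integer gives 2, 3, 3, 7, 3, 6, 12 = 36 seats, so the divisor must be adjusted.
With modified divisor 8600: modified quotas C 2.430, G 2.524, H 2.952, E 6.664, F 2.609, D 5.446, B 12.005.
Rounding to the nearest integer: C 2, G 3, H 3, E 7, F 3, D 5, B 12 (total 35).

C 2; G 3; H 3; E 7; F 3; D 5; B 12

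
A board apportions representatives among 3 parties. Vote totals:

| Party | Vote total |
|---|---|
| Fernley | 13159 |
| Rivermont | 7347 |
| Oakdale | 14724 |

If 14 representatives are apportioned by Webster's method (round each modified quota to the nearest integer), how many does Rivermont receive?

Standard divisor 35230/14 ≈ 2516.429; standard quotas: Fernley 5.229, Rivermont 2.920, Oakdale 5.851.
Rounding to the nearest integer gives Fernley 5, Rivermont 3, Oakdale 6 — total 14, matching the house size, so no adjustment is needed.
Rivermont receives 3.

3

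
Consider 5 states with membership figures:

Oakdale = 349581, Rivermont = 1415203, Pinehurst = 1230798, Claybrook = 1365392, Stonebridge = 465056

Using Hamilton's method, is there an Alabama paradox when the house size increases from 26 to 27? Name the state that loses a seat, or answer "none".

none

At 26 seats: Oakdale 2, Rivermont 8, Pinehurst 7, Claybrook 7, Stonebridge 2.
At 27 seats: Oakdale 2, Rivermont 8, Pinehurst 7, Claybrook 8, Stonebridge 2.
No state's allocation decreased.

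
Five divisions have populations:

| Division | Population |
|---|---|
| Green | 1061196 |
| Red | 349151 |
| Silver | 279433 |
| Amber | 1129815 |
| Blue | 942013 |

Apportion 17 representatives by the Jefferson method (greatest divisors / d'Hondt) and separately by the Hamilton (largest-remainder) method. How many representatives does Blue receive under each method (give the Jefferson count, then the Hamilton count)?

Jefferson: Green 5, Red 1, Silver 1, Amber 5, Blue 5.
Hamilton: Green 5, Red 2, Silver 1, Amber 5, Blue 4.
Blue gets 5 under Jefferson and 4 under Hamilton.

5 and 4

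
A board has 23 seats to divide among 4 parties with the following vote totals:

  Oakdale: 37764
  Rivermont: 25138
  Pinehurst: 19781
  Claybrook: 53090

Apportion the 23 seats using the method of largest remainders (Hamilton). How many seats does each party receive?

Oakdale: 7; Rivermont: 4; Pinehurst: 3; Claybrook: 9

The standard divisor is 135773/23 ≈ 5903.174.
Standard quotas: Oakdale 6.3972, Rivermont 4.2584, Pinehurst 3.3509, Claybrook 8.9935.
Lower quotas: Oakdale 6, Rivermont 4, Pinehurst 3, Claybrook 8 (sum 21, leaving 2 seats).
Remainders in descending order: Claybrook 0.9935, Oakdale 0.3972, Pinehurst 0.3509, Rivermont 0.2584.
The surplus seats go to Claybrook, Oakdale.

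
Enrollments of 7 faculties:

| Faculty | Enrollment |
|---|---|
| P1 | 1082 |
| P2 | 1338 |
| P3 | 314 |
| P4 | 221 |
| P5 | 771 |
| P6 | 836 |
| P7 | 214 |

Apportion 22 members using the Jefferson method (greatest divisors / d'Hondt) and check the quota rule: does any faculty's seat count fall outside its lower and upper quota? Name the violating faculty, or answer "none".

none

Standard quotas: P1 4.984, P2 6.163, P3 1.446, P4 1.018, P5 3.552, P6 3.851, P7 0.986.
Jefferson allocation: P1 5, P2 6, P3 1, P4 1, P5 4, P6 4, P7 1.
Every allocation lies between the lower and upper quota.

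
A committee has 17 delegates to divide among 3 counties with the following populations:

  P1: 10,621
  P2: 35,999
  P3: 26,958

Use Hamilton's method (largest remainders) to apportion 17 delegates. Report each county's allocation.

P1 3; P2 8; P3 6

Total 73578; standard divisor 73578/17 ≈ 4328.118.
Standard quotas: P1 2.4540, P2 8.3175, P3 6.2286.
Lower quotas: P1 2, P2 8, P3 6 (sum 16, leaving 1 seat).
Remainders in descending order: P1 0.4540, P2 0.3175, P3 0.2286.
Largest remainder: P1 receives the extra seat.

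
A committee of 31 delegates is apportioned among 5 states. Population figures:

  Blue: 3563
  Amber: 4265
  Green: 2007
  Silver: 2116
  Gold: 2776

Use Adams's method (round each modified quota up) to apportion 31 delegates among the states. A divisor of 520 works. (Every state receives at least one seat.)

Blue 7, Amber 9, Green 4, Silver 5, Gold 6

With modified divisor 520: modified quotas Blue 6.852, Amber 8.202, Green 3.860, Silver 4.069, Gold 5.338.
Rounding up: Blue 7, Amber 9, Green 4, Silver 5, Gold 6 (total 31).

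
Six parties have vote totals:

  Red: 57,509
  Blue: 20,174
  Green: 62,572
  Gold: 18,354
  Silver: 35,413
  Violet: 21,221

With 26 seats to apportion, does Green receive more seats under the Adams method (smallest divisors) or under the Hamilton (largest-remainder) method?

Adams: Red 7, Blue 3, Green 7, Gold 2, Silver 4, Violet 3.
Hamilton: Red 7, Blue 2, Green 8, Gold 2, Silver 4, Violet 3.
Green gets 7 under Adams and 8 under Hamilton.

Hamilton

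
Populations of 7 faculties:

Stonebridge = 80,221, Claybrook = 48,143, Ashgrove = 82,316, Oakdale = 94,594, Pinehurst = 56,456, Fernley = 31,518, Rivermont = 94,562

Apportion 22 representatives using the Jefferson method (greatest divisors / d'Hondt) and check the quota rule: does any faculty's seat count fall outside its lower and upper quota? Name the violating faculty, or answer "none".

Standard quotas: Stonebridge 3.618, Claybrook 2.171, Ashgrove 3.712, Oakdale 4.266, Pinehurst 2.546, Fernley 1.421, Rivermont 4.265.
Jefferson allocation: Stonebridge 4, Claybrook 2, Ashgrove 4, Oakdale 5, Pinehurst 2, Fernley 1, Rivermont 4.
Every allocation lies between the lower and upper quota.

none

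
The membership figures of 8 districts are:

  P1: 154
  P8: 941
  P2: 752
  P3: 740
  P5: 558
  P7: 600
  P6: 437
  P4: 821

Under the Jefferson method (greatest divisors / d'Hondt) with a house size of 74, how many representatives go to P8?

Standard divisor 5003/74 ≈ 67.608; standard quotas: P1 2.278, P8 13.918, P2 11.123, P3 10.945, P5 8.253, P7 8.875, P6 6.464, P4 12.144.
Rounding down gives 2, 13, 11, 10, 8, 8, 6, 12 = 70 seats, so the divisor must be adjusted.
With modified divisor 63: modified quotas P1 2.444, P8 14.937, P2 11.937, P3 11.746, P5 8.857, P7 9.524, P6 6.937, P4 13.032.
Rounding down: P1 2, P8 14, P2 11, P3 11, P5 8, P7 9, P6 6, P4 13 (total 74).
P8 receives 14.

14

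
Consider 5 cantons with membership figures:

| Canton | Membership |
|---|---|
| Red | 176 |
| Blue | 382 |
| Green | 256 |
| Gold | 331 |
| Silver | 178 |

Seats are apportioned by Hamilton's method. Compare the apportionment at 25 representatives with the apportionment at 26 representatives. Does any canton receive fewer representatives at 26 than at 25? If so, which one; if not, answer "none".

Silver

At 25 seats: Red 3, Blue 7, Green 5, Gold 6, Silver 4.
At 26 seats: Red 3, Blue 8, Green 5, Gold 7, Silver 3.
Silver drops from 4 to 3.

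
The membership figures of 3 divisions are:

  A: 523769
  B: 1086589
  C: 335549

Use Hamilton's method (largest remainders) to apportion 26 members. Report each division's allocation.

Total 1945907; standard divisor 1945907/26 ≈ 74842.577.
Standard quotas: A 6.9983, B 14.5183, C 4.4834.
Lower quotas: A 6, B 14, C 4 (sum 24, leaving 2 seats).
Remainders in descending order: A 0.9983, B 0.5183, C 0.4834.
The surplus seats go to A, B.

A 7; B 15; C 4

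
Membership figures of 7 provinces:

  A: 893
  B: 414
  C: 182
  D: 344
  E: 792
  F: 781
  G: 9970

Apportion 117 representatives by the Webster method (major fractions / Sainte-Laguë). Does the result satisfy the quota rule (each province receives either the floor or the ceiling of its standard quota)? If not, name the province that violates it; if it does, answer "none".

G

Standard quotas: A 7.811, B 3.621, C 1.592, D 3.009, E 6.928, F 6.831, G 87.208.
Webster allocation: A 8, B 4, C 2, D 3, E 7, F 7, G 86.
G has quota 87.208 (lower 87, upper 88) but receives 86 — outside the quota interval.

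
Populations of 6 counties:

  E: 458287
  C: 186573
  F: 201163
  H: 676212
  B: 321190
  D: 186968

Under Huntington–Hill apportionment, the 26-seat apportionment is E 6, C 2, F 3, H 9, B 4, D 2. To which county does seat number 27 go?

D

Priority for the next seat is population ÷ (√(s·(s+1))).
Priorities: E 70715.219, C 76168.108, F 58070.756, H 71279.003, B 71820.267, D 76329.366.
Highest priority: D.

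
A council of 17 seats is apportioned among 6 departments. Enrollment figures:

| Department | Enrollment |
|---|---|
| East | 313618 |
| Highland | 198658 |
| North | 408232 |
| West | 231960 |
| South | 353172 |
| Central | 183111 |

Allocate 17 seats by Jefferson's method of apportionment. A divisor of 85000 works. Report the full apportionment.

With modified divisor 85000: modified quotas East 3.690, Highland 2.337, North 4.803, West 2.729, South 4.155, Central 2.154.
Rounding down: East 3, Highland 2, North 4, West 2, South 4, Central 2 (total 17).

East 3; Highland 2; North 4; West 2; South 4; Central 2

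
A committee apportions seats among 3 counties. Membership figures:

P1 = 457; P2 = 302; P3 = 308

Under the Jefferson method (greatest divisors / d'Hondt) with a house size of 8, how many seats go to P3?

2

Standard divisor 1067/8 ≈ 133.375; standard quotas: P1 3.426, P2 2.264, P3 2.309.
Rounding down gives 3, 2, 2 = 7 seats, so the divisor must be adjusted.
With modified divisor 110: modified quotas P1 4.155, P2 2.745, P3 2.800.
Rounding down: P1 4, P2 2, P3 2 (total 8).
P3 receives 2.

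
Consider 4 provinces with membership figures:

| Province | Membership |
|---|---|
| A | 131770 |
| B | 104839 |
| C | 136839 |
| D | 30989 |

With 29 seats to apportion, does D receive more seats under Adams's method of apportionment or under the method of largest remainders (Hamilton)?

Adams

Adams: A 9, B 7, C 10, D 3.
Hamilton: A 9, B 8, C 10, D 2.
D gets 3 under Adams and 2 under Hamilton.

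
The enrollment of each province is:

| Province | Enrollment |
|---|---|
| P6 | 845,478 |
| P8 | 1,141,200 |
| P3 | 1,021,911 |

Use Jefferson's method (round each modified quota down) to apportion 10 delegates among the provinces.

P6 3, P8 4, P3 3

Standard divisor 3008589/10 ≈ 300858.9; standard quotas: P6 2.810, P8 3.793, P3 3.397.
Rounding down gives 2, 3, 3 = 8 seats, so the divisor must be adjusted.
With modified divisor 268700: modified quotas P6 3.147, P8 4.247, P3 3.803.
Rounding down: P6 3, P8 4, P3 3 (total 10).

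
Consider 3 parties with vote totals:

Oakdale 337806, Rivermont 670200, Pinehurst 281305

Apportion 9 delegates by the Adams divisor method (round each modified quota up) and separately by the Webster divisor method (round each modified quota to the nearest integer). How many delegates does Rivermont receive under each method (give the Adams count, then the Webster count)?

4 and 5

Adams: Oakdale 3, Rivermont 4, Pinehurst 2.
Webster: Oakdale 2, Rivermont 5, Pinehurst 2.
Rivermont gets 4 under Adams and 5 under Webster.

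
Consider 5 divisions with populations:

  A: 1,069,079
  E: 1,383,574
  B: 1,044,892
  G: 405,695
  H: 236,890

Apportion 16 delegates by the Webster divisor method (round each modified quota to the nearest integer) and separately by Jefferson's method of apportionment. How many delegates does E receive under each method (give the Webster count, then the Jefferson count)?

Webster: A 4, E 5, B 4, G 2, H 1.
Jefferson: A 4, E 6, B 4, G 1, H 1.
E gets 5 under Webster and 6 under Jefferson.

5 and 6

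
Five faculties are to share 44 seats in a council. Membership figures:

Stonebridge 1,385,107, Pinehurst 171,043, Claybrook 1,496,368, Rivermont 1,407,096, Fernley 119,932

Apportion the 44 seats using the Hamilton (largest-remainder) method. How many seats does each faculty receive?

Standard divisor: 4579546 ÷ 44 ≈ 104080.591.
Standard quotas: Stonebridge 13.3080, Pinehurst 1.6434, Claybrook 14.3770, Rivermont 13.5193, Fernley 1.1523.
Lower quotas: Stonebridge 13, Pinehurst 1, Claybrook 14, Rivermont 13, Fernley 1 (sum 42, leaving 2 seats).
Remainders in descending order: Pinehurst 0.6434, Rivermont 0.5193, Claybrook 0.3770, Stonebridge 0.3080, Fernley 0.1523.
Largest remainders: Pinehurst, Rivermont receive the extra seats.

Stonebridge 13; Pinehurst 2; Claybrook 14; Rivermont 14; Fernley 1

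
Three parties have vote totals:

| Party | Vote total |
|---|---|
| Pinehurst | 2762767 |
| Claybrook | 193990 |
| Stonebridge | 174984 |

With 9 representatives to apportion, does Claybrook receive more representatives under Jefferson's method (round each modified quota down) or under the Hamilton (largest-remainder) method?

Jefferson: Pinehurst 9, Claybrook 0, Stonebridge 0.
Hamilton: Pinehurst 8, Claybrook 1, Stonebridge 0.
Claybrook gets 0 under Jefferson and 1 under Hamilton.

Hamilton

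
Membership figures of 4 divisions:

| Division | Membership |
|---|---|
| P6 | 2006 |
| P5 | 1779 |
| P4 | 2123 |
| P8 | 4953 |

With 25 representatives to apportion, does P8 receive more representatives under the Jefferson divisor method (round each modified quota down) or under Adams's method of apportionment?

Jefferson

Jefferson: P6 4, P5 4, P4 5, P8 12.
Adams: P6 5, P5 4, P4 5, P8 11.
P8 gets 12 under Jefferson and 11 under Adams.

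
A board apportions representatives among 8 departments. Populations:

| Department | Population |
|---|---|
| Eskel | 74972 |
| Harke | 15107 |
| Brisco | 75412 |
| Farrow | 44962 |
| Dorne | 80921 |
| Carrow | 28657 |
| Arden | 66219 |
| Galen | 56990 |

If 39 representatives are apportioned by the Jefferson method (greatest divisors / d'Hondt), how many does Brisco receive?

7

Standard divisor 443240/39 ≈ 11365.128; standard quotas: Eskel 6.597, Harke 1.329, Brisco 6.635, Farrow 3.956, Dorne 7.120, Carrow 2.521, Arden 5.827, Galen 5.014.
Rounding down gives 6, 1, 6, 3, 7, 2, 5, 5 = 35 seats, so the divisor must be adjusted.
With modified divisor 10400: modified quotas Eskel 7.209, Harke 1.453, Brisco 7.251, Farrow 4.323, Dorne 7.781, Carrow 2.755, Arden 6.367, Galen 5.480.
Rounding down: Eskel 7, Harke 1, Brisco 7, Farrow 4, Dorne 7, Carrow 2, Arden 6, Galen 5 (total 39).
Brisco receives 7.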